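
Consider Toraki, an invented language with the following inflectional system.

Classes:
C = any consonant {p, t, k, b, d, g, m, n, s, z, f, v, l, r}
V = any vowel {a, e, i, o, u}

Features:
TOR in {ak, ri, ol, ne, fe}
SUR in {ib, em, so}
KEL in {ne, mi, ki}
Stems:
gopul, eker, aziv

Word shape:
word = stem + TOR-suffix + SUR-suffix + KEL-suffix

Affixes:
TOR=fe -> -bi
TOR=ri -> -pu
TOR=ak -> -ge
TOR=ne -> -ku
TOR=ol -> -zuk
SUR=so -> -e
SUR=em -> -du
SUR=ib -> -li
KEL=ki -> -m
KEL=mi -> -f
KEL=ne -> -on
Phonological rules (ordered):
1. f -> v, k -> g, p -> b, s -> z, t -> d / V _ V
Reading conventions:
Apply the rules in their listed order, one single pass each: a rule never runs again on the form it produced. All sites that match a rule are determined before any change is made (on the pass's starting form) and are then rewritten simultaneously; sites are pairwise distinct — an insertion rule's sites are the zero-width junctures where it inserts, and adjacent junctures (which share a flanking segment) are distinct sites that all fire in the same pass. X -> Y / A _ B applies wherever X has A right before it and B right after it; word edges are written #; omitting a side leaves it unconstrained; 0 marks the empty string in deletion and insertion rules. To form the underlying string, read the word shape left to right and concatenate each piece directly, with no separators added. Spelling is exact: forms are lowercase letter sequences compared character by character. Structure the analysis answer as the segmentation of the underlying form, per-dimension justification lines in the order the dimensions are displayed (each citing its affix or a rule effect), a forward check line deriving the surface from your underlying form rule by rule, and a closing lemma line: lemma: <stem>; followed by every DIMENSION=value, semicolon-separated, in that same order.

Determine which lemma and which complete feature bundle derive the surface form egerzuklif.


underlying: eker-zuk-li-f
TOR=ol - signalled by the affix -zuk
SUR=ib - signalled by the affix -li
KEL=mi - signalled by the affix -f
check: ekerzuklif -> egerzuklif
lemma: eker; TOR=ol; SUR=ib; KEL=mi


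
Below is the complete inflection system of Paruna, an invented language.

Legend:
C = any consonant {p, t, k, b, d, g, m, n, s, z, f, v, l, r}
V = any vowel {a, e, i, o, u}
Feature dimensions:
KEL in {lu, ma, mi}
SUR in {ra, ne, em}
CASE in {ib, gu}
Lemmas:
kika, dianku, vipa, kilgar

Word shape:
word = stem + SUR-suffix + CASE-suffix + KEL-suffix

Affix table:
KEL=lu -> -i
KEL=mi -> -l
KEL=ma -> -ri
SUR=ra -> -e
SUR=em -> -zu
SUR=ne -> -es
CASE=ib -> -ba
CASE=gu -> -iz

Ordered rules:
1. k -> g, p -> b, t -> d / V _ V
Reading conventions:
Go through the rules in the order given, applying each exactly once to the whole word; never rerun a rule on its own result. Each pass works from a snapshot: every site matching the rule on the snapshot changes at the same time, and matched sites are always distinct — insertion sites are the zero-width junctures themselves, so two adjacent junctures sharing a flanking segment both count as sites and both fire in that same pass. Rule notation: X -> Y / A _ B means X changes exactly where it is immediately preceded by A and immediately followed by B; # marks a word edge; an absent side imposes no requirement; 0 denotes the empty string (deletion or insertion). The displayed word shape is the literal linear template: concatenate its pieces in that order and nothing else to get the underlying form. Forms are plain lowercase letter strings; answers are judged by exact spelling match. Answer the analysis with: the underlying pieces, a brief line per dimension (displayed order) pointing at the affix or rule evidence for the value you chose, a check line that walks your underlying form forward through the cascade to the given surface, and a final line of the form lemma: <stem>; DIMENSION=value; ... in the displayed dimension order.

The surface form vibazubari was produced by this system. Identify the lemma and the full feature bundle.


underlying: vipa-zu-ba-ri
KEL=ma - signalled by the affix -ri
SUR=em - signalled by the affix -zu
CASE=ib - signalled by the affix -ba
check: vipazubari -> vibazubari
lemma: vipa; KEL=ma; SUR=em; CASE=ib


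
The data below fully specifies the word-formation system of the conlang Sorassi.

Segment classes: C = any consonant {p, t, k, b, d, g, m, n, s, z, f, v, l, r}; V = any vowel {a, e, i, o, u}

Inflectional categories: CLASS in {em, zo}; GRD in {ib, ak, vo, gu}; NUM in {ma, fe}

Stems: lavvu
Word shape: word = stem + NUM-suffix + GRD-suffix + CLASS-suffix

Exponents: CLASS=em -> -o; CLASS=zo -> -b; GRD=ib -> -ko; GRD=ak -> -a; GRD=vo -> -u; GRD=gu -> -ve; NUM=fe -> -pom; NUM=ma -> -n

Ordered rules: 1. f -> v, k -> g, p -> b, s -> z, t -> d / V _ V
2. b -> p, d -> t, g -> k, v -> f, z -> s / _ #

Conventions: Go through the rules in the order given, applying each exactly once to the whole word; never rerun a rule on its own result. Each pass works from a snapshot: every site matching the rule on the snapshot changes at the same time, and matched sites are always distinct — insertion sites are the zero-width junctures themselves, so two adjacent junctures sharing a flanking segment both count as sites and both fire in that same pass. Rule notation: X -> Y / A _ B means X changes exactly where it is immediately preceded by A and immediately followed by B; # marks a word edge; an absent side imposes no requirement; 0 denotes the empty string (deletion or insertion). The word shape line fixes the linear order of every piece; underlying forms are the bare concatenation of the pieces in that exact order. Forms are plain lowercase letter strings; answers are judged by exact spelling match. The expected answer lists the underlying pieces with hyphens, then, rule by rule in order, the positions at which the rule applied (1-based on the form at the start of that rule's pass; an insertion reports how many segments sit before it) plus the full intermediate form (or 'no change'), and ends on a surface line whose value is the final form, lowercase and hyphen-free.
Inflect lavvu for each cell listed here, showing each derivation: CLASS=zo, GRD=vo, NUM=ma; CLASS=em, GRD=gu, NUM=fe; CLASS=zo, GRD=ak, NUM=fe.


cell CLASS=zo, GRD=vo, NUM=ma:
underlying: lavvu-n-u-b
1. f -> v, k -> g, p -> b, s -> z, t -> d / V _ V: no change
2. b -> p, d -> t, g -> k, v -> f, z -> s / _ #: fires at position(s) 8: lavvunup
surface: lavvunup

cell CLASS=em, GRD=gu, NUM=fe:
underlying: lavvu-pom-ve-o
1. f -> v, k -> g, p -> b, s -> z, t -> d / V _ V: fires at position(s) 6: lavvubomveo
2. b -> p, d -> t, g -> k, v -> f, z -> s / _ #: no change
surface: lavvubomveo

cell CLASS=zo, GRD=ak, NUM=fe:
underlying: lavvu-pom-a-b
1. f -> v, k -> g, p -> b, s -> z, t -> d / V _ V: fires at position(s) 6: lavvubomab
2. b -> p, d -> t, g -> k, v -> f, z -> s / _ #: fires at position(s) 10: lavvubomap
surface: lavvubomap


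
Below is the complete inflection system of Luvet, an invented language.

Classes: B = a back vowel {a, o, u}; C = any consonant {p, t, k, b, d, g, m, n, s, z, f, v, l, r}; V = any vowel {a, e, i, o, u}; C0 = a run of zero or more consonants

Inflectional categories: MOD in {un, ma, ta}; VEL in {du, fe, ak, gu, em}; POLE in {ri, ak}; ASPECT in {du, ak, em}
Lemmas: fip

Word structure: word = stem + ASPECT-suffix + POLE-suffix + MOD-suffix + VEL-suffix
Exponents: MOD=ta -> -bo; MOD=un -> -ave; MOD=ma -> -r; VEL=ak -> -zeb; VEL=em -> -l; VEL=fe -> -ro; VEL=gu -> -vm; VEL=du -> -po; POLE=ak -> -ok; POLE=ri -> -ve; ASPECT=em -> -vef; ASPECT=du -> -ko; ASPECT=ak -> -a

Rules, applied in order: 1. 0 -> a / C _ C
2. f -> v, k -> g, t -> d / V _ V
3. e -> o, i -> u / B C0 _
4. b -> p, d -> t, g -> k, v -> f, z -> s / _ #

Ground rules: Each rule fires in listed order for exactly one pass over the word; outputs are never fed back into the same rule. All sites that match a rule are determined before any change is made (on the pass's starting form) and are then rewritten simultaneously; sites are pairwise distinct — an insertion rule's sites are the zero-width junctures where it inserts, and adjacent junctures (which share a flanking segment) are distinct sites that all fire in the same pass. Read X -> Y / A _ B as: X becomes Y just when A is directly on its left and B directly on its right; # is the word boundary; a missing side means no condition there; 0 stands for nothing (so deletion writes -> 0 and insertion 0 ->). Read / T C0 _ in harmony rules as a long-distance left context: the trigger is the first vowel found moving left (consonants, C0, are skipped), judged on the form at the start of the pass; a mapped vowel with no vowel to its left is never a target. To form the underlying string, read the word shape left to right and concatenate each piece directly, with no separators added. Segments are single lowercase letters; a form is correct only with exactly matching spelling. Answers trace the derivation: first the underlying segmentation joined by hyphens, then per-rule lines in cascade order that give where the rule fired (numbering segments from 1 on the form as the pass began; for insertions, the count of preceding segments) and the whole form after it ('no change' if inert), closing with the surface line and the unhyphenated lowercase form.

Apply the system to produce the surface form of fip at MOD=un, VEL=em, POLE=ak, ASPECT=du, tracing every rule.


underlying: fip-ko-ok-ave-l
1. 0 -> a / C _ C: inserts after position(s) 3: fipakookavel
2. f -> v, k -> g, t -> d / V _ V: fires at position(s) 5, 8: fipagoogavel
3. e -> o, i -> u / B C0 _: fires at position(s) 11: fipagoogavol
4. b -> p, d -> t, g -> k, v -> f, z -> s / _ #: no change
surface: fipagoogavol


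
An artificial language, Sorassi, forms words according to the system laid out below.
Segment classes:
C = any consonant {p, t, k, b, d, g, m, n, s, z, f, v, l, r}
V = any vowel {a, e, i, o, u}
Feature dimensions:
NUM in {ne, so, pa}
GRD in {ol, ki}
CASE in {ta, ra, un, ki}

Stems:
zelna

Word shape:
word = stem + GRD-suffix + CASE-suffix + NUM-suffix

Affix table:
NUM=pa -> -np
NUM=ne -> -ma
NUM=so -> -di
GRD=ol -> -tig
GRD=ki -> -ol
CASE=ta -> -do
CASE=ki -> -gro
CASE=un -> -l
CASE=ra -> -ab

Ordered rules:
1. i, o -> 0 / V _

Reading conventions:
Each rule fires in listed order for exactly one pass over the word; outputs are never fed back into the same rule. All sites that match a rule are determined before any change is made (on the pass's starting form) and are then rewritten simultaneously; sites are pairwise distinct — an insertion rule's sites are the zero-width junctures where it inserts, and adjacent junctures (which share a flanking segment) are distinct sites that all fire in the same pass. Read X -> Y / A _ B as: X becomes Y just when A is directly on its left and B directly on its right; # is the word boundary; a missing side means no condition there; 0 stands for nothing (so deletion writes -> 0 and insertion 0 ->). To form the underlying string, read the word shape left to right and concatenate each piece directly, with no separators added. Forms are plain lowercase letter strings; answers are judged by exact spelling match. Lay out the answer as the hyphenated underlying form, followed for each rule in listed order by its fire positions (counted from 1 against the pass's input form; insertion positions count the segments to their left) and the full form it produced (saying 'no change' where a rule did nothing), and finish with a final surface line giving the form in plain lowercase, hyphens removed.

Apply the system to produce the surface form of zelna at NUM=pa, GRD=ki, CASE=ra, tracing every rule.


underlying: zelna-ol-ab-np
1. i, o -> 0 / V _: fires at position(s) 6: zelnalabnp
surface: zelnalabnp


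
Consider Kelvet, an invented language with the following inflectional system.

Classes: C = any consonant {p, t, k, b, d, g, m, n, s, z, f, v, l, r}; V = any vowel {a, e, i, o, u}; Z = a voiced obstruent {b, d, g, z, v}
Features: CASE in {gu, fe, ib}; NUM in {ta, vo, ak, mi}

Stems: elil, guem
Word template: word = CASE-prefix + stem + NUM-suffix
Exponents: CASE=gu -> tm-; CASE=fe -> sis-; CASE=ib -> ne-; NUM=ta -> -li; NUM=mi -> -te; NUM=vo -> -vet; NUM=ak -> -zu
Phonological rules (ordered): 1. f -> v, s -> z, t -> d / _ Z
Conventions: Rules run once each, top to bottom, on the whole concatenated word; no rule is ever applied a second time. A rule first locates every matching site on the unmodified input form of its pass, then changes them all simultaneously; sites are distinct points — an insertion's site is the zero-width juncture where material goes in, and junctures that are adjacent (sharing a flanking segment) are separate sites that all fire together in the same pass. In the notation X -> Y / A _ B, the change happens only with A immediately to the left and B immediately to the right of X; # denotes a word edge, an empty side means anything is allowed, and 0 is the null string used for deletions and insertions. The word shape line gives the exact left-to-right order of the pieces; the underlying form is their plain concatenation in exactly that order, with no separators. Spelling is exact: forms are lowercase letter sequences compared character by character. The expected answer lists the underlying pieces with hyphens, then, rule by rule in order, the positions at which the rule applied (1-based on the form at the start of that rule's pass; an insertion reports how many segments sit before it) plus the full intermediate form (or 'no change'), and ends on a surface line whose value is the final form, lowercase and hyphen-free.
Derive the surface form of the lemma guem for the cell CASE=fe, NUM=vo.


underlying: sis-guem-vet
1. f -> v, s -> z, t -> d / _ Z: fires at position(s) 3: sizguemvet
surface: sizguemvet


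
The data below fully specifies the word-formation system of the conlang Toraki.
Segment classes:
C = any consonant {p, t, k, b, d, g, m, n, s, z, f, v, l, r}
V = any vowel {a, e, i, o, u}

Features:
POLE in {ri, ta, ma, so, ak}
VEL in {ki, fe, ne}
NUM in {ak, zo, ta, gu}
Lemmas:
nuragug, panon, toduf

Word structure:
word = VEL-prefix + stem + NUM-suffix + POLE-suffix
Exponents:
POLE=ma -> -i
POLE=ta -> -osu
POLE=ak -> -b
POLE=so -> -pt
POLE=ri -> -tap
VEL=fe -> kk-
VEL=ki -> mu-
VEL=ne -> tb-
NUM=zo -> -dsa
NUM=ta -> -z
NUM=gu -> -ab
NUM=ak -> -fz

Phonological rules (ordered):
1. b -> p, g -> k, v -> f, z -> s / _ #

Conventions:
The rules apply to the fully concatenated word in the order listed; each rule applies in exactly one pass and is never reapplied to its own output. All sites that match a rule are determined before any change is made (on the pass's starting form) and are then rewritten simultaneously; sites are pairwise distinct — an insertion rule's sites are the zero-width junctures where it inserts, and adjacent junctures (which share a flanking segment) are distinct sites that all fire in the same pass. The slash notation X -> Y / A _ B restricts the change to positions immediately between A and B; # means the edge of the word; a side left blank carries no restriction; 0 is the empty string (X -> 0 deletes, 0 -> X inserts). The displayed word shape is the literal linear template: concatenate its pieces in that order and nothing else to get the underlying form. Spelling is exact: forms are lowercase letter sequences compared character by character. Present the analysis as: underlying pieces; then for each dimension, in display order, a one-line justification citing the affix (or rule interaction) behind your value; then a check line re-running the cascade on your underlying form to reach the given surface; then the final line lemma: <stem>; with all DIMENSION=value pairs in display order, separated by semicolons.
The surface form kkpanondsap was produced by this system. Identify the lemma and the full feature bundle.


underlying: kk-panon-dsa-b
POLE=ak - signalled by the affix -b
VEL=fe - signalled by the affix kk-
NUM=zo - signalled by the affix -dsa
check: kkpanondsab -> kkpanondsap
lemma: panon; POLE=ak; VEL=fe; NUM=zo


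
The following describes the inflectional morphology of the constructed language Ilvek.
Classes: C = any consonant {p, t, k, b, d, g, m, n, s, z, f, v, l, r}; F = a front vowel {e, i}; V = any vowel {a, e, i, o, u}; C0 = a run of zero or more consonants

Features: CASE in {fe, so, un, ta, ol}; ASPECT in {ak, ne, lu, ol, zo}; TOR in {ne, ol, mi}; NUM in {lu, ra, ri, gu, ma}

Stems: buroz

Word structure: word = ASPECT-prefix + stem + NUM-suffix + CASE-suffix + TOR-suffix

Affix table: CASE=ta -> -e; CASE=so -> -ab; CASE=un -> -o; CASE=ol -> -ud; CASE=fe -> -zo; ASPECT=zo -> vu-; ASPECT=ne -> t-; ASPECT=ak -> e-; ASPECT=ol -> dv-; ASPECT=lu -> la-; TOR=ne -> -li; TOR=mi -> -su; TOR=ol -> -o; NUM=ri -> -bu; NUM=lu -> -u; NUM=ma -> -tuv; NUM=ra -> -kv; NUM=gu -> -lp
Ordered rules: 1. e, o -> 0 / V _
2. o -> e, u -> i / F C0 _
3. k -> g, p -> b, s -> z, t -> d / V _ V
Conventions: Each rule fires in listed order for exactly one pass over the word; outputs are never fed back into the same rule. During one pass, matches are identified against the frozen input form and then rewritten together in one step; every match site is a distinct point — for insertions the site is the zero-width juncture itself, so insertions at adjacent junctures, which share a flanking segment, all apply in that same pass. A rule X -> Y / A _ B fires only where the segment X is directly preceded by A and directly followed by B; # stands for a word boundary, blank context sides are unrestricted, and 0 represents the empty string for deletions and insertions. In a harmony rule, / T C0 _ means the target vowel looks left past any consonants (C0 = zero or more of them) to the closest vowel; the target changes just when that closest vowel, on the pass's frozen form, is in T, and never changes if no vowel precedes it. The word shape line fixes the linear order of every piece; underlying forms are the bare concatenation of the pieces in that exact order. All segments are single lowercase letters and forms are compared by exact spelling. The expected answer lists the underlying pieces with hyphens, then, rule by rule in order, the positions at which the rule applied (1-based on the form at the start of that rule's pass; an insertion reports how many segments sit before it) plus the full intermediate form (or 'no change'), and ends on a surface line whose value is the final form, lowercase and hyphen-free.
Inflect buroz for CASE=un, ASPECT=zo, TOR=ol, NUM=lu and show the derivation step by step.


underlying: vu-buroz-u-o-o
1. e, o -> 0 / V _: fires at position(s) 9, 10: vuburozu
2. o -> e, u -> i / F C0 _: no change
3. k -> g, p -> b, s -> z, t -> d / V _ V: no change
surface: vuburozu


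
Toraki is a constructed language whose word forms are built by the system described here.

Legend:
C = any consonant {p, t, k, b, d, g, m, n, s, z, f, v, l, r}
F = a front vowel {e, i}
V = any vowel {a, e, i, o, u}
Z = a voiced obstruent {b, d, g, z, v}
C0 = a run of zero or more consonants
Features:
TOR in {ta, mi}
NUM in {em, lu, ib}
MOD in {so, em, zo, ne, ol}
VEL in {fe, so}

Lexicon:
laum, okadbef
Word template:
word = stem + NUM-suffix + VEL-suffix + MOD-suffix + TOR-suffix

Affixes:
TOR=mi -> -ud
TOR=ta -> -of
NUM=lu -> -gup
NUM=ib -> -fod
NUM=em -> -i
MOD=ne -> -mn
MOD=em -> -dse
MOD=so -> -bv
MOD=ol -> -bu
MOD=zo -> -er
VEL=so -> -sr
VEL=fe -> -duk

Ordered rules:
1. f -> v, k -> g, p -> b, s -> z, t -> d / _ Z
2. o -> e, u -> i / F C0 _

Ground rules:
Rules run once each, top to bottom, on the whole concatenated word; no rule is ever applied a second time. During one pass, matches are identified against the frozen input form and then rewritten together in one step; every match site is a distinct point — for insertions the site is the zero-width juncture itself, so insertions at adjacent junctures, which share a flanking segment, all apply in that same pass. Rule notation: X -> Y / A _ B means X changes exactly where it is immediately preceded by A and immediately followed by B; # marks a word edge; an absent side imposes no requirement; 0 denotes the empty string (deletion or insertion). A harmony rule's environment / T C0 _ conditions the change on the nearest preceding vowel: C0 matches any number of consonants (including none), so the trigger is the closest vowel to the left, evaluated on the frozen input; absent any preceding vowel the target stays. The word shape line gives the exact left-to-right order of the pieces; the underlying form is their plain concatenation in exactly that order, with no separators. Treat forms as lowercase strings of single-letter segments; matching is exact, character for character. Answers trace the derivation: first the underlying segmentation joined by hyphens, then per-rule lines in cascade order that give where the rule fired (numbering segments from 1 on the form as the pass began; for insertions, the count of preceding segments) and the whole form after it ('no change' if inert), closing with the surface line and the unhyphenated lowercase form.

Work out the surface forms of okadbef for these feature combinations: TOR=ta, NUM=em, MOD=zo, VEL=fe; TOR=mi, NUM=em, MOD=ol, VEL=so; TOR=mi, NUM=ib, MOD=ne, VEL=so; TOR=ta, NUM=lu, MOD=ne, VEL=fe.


cell TOR=ta, NUM=em, MOD=zo, VEL=fe:
underlying: okadbef-i-duk-er-of
1. f -> v, k -> g, p -> b, s -> z, t -> d / _ Z: no change
2. o -> e, u -> i / F C0 _: fires at position(s) 10, 14: okadbefidikeref
surface: okadbefidikeref

cell TOR=mi, NUM=em, MOD=ol, VEL=so:
underlying: okadbef-i-sr-bu-ud
1. f -> v, k -> g, p -> b, s -> z, t -> d / _ Z: no change
2. o -> e, u -> i / F C0 _: fires at position(s) 12: okadbefisrbiud
surface: okadbefisrbiud

cell TOR=mi, NUM=ib, MOD=ne, VEL=so:
underlying: okadbef-fod-sr-mn-ud
1. f -> v, k -> g, p -> b, s -> z, t -> d / _ Z: no change
2. o -> e, u -> i / F C0 _: fires at position(s) 9: okadbeffedsrmnud
surface: okadbeffedsrmnud

cell TOR=ta, NUM=lu, MOD=ne, VEL=fe:
underlying: okadbef-gup-duk-mn-of
1. f -> v, k -> g, p -> b, s -> z, t -> d / _ Z: fires at position(s) 7, 10: okadbevgubdukmnof
2. o -> e, u -> i / F C0 _: fires at position(s) 9: okadbevgibdukmnof
surface: okadbevgibdukmnof


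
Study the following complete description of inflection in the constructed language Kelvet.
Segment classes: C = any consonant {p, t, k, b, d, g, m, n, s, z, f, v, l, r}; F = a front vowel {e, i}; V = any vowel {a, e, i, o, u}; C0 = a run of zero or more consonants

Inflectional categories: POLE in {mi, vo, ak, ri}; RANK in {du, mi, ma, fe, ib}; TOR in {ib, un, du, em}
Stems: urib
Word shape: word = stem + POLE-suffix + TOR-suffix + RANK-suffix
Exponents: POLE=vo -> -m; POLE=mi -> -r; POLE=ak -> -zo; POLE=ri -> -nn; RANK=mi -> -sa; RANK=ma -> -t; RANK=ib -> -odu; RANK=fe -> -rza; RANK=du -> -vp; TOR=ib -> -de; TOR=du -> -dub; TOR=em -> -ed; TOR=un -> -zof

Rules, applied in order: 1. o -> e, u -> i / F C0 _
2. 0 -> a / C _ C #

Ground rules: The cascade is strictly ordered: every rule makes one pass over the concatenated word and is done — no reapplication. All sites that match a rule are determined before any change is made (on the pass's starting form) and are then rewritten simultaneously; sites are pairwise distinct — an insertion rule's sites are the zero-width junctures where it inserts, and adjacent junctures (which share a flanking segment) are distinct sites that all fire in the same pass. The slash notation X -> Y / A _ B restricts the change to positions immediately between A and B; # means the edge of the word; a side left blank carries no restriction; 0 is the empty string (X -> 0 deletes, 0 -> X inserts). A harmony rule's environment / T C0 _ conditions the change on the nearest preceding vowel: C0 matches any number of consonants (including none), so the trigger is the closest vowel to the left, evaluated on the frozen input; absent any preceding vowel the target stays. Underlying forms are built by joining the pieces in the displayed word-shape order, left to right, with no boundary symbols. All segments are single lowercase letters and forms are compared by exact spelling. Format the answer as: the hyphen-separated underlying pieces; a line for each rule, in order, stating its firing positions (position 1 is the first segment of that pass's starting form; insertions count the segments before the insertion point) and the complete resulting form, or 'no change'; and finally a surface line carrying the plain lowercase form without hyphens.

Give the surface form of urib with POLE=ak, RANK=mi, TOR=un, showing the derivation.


underlying: urib-zo-zof-sa
1. o -> e, u -> i / F C0 _: fires at position(s) 6: uribzezofsa
2. 0 -> a / C _ C #: no change
surface: uribzezofsa


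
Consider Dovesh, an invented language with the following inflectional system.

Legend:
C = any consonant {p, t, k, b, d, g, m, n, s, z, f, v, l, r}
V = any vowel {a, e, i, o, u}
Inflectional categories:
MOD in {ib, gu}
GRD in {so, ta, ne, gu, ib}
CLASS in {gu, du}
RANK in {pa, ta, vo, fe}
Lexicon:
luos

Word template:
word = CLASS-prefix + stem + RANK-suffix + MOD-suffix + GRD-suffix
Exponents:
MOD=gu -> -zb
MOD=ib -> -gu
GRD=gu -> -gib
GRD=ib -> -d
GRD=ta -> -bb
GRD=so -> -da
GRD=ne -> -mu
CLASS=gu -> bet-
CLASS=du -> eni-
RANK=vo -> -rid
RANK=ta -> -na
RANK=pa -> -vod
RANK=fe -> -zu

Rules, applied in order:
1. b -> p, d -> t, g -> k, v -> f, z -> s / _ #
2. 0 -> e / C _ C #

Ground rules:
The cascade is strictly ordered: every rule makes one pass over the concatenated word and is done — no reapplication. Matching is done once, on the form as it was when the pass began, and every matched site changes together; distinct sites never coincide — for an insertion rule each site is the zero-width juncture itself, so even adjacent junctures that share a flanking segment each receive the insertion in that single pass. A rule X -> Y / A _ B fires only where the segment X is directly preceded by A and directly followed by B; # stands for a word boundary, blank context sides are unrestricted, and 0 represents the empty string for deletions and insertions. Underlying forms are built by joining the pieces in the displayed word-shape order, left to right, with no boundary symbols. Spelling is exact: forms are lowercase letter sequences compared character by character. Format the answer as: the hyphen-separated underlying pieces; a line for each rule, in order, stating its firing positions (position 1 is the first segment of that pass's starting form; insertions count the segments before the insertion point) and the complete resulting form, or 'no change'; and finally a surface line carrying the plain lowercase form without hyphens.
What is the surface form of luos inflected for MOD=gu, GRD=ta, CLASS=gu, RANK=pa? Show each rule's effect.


underlying: bet-luos-vod-zb-bb
1. b -> p, d -> t, g -> k, v -> f, z -> s / _ #: fires at position(s) 14: betluosvodzbbp
2. 0 -> e / C _ C #: inserts after position(s) 13: betluosvodzbbep
surface: betluosvodzbbep


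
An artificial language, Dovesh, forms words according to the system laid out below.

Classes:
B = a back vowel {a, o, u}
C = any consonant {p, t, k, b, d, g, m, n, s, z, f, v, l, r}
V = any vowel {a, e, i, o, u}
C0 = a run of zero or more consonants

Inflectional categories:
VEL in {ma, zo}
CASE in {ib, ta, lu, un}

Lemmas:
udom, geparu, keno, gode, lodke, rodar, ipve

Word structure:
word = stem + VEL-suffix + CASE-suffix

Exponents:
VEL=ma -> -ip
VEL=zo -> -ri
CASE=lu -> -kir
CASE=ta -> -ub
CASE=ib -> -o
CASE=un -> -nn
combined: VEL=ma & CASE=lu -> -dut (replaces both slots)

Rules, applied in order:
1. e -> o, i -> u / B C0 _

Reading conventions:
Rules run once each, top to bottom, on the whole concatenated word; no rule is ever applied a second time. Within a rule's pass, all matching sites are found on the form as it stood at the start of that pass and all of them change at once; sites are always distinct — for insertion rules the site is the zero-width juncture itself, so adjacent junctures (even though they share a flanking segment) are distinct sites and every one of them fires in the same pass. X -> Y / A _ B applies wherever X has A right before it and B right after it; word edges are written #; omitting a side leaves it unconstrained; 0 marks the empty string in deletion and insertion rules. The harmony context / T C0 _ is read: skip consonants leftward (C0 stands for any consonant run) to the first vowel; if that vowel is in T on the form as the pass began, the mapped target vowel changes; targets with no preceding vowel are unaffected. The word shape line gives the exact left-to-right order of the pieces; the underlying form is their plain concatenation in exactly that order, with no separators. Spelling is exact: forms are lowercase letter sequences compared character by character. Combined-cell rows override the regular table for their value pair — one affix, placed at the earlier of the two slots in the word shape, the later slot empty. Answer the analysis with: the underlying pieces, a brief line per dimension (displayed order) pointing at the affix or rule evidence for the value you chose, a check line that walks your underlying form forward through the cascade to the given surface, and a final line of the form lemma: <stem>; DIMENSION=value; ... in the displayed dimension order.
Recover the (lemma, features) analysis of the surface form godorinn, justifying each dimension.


underlying: gode-ri-nn
VEL=zo - signalled by the affix -ri
CASE=un - signalled by the affix -nn
check: goderinn -> godorinn
lemma: gode; VEL=zo; CASE=un


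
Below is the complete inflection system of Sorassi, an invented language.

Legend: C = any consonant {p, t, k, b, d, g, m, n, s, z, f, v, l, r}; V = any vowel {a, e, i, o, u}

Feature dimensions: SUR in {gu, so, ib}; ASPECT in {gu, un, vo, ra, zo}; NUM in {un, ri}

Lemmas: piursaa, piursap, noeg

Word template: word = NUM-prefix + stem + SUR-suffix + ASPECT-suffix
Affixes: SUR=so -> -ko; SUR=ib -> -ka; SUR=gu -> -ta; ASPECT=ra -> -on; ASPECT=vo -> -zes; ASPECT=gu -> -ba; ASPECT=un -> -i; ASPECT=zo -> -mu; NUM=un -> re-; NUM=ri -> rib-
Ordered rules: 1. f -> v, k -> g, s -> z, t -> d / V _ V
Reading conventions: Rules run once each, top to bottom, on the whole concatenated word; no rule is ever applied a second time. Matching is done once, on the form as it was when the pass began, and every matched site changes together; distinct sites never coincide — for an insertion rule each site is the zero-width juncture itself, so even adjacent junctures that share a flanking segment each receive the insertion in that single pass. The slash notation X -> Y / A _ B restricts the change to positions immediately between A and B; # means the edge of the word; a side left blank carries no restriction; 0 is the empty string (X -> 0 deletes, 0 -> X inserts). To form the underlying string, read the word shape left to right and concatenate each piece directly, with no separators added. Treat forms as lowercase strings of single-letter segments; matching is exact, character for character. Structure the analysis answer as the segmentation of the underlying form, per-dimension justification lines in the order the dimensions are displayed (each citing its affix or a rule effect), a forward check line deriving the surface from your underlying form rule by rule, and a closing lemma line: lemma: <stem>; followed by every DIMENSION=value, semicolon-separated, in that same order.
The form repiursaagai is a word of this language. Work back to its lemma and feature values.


underlying: re-piursaa-ka-i
SUR=ib - signalled by the affix -ka
ASPECT=un - signalled by the affix -i
NUM=un - signalled by the affix re-
check: repiursaakai -> repiursaagai
lemma: piursaa; SUR=ib; ASPECT=un; NUM=un


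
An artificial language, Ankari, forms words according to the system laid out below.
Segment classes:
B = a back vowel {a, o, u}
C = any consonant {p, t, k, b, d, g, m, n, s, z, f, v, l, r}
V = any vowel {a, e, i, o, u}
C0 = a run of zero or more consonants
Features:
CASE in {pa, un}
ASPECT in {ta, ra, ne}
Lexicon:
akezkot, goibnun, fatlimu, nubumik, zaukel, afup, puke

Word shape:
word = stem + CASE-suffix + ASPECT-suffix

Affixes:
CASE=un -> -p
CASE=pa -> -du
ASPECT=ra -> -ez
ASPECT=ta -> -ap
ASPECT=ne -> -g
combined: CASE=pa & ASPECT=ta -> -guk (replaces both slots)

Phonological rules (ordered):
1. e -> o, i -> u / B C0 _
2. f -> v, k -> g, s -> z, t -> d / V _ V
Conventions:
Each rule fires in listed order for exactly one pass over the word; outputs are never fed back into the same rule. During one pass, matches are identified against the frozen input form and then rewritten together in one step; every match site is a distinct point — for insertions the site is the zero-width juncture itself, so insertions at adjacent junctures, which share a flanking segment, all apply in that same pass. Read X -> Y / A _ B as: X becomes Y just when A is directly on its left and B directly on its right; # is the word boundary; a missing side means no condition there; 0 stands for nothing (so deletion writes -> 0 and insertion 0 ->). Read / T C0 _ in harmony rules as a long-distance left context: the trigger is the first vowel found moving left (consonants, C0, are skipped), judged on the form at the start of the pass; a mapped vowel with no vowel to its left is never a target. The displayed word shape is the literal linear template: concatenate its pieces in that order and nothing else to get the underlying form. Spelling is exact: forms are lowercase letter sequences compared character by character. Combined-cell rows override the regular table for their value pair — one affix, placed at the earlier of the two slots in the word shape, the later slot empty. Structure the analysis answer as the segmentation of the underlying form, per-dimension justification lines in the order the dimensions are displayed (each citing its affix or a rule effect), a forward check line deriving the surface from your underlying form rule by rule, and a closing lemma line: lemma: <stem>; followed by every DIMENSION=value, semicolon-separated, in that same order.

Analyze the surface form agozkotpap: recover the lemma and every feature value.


underlying: akezkot-p-ap
CASE=un - signalled by the affix -p
ASPECT=ta - signalled by the affix -ap
check: akezkotpap -> akozkotpap -> agozkotpap
lemma: akezkot; CASE=un; ASPECT=ta


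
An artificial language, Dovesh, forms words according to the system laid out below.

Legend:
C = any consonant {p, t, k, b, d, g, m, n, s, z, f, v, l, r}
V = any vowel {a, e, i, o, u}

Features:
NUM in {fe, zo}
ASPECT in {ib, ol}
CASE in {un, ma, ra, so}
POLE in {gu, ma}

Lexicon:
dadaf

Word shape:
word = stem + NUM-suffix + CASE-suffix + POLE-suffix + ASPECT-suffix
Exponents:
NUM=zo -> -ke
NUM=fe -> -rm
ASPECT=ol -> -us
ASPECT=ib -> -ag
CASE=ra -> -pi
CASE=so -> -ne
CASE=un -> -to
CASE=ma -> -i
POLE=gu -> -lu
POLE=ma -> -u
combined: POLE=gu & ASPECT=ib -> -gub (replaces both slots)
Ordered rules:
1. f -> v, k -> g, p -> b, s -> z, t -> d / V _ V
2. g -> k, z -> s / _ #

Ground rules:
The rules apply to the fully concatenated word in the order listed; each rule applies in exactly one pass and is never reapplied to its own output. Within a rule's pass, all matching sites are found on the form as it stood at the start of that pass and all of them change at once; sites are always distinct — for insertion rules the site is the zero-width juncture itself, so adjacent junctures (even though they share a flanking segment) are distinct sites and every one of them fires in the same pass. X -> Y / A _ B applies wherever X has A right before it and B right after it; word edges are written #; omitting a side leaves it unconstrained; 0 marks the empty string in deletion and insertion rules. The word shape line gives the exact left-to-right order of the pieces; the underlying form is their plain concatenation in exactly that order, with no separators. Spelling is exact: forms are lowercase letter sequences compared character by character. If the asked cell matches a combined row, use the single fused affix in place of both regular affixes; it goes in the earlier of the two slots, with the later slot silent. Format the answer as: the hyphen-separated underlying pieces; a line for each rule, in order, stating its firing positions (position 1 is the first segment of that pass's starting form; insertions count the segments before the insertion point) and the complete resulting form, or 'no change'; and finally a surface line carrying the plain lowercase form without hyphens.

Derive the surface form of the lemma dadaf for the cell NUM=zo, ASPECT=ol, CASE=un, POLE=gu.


underlying: dadaf-ke-to-lu-us
1. f -> v, k -> g, p -> b, s -> z, t -> d / V _ V: fires at position(s) 8: dadafkedoluus
2. g -> k, z -> s / _ #: no change
surface: dadafkedoluus


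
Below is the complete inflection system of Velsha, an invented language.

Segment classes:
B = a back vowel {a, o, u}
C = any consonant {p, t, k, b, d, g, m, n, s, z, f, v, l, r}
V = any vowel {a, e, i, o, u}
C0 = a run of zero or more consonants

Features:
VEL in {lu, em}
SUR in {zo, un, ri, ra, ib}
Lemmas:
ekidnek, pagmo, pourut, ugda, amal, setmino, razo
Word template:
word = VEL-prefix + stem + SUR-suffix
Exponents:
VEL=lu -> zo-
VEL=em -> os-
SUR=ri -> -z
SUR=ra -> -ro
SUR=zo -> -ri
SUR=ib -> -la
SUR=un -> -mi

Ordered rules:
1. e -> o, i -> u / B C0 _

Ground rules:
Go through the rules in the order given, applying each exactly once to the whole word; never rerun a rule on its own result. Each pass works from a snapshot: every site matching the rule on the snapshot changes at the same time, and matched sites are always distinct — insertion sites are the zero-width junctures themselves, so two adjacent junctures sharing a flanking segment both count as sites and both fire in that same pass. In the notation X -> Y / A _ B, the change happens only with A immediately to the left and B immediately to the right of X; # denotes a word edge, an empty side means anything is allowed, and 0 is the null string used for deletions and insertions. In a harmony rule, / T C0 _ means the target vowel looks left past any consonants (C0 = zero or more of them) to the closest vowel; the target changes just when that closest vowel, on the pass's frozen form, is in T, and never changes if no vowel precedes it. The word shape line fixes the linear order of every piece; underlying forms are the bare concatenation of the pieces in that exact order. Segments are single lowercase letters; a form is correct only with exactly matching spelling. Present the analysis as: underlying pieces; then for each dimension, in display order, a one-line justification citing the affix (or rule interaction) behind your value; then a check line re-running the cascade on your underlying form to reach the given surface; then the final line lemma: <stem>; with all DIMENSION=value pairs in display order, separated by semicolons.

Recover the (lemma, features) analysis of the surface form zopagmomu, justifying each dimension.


underlying: zo-pagmo-mi
VEL=lu - signalled by the affix zo-
SUR=un - signalled by the affix -mi
check: zopagmomi -> zopagmomu
lemma: pagmo; VEL=lu; SUR=un


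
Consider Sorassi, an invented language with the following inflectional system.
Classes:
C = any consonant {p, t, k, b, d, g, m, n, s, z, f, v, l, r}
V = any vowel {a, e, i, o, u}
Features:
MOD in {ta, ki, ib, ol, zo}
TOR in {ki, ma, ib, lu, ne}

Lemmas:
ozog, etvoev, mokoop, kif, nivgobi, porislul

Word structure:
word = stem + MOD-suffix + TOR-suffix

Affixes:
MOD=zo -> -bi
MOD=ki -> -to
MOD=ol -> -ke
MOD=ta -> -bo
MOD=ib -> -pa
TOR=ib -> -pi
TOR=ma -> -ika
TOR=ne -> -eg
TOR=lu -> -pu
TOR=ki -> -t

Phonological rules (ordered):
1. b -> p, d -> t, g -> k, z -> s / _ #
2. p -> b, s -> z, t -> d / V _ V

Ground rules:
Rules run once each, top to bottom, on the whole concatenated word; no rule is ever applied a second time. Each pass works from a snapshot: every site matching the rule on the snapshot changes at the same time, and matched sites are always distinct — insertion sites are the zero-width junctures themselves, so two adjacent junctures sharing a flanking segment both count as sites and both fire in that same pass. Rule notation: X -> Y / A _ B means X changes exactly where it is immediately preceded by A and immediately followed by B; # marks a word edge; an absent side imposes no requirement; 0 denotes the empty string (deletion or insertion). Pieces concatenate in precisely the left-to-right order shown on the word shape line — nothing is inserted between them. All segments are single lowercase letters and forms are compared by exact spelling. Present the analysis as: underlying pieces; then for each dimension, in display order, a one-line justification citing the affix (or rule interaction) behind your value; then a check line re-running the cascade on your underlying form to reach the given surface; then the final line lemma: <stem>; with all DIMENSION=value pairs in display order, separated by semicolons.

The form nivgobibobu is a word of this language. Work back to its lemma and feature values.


underlying: nivgobi-bo-pu
MOD=ta - signalled by the affix -bo
TOR=lu - signalled by the affix -pu
check: nivgobibopu -> nivgobibopu -> nivgobibobu
lemma: nivgobi; MOD=ta; TOR=lu
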